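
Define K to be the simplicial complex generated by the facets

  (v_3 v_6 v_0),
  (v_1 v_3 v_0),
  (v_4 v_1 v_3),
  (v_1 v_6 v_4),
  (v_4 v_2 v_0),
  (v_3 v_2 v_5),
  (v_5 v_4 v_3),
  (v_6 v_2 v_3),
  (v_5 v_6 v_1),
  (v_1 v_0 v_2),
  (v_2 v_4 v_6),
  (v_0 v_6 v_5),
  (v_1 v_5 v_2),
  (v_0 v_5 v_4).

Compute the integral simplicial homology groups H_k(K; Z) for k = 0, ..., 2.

H_0 = Z,  H_1 = Z^2,  H_2 = Z.

Fix the vertex order v_0 < v_1 < v_2 < v_3 < v_4 < v_5 < v_6 and write every simplex with vertices in increasing order. Then dim K = 2 and the simplices of K are:

  0-simplices (7): [v_0], [v_1], [v_2], [v_3], [v_4], [v_5], [v_6]
  1-simplices (21): (21 of them)
  2-simplices (14): (14 of them)

so the chain groups are C_0 ≅ Z^7, C_1 ≅ Z^21, C_2 ≅ Z^14.

The boundary map ∂_1: C_1 → C_0 sends each edge [p,q] (with p < q) to q − p. For instance
  ∂[v_2,v_3] = [v_3] − [v_2].
The 7×21 boundary matrix has rank 6 and Smith normal form diag(1,1,1,1,1,1).

The boundary map ∂_2: C_2 → C_1 maps a triangle to the signed sum of its edges. For instance
  ∂[v_2,v_3,v_6] = [v_3,v_6] − [v_2,v_6] + [v_2,v_3],
  ∂[v_0,v_5,v_6] = [v_5,v_6] − [v_0,v_6] + [v_0,v_5].
The 21×14 boundary matrix has rank 13 and Smith normal form diag(1,1,1,1,1,1,1,1,1,1,1,1,1).

From H_k ≅ ker(∂_k) / im(∂_{k+1}) we obtain:

  H_0: rank C_0 − rank ∂_1 = 7 − 6 = 1, and the invariant factors of ∂_1 are all 1, so H_0 ≅ Z.
  H_1: rank ker ∂_1 − rank ∂_2 = (21 − 6) − 13 = 2, and the invariant factors of ∂_2 are all 1, so H_1 ≅ Z^2.
  H_2: rank ker ∂_2 − rank ∂_3 = (14 − 13) − 0 = 1, and there is no ∂_3, so H_2 ≅ Z.

As a check, the Euler characteristic is 7 − 21 + 14 = 0, which agrees with 1 − 2 + 1 = 0.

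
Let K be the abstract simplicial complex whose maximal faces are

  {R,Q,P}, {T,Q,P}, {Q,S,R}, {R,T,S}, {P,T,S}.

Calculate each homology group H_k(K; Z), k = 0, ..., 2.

We work with the vertex ordering P < Q < R < S < T. The simplices of K, each written with vertices in increasing order, are:

  0-simplices (5): P, Q, R, S, T
  1-simplices (10): PQ, PR, PS, PT, QR, QS, QT, RS, RT, ST
  2-simplices (5): PQR, PQT, PST, QRS, RST

so the chain groups are C_0 ≅ Z^5, C_1 ≅ Z^10, C_2 ≅ Z^5.

The boundary map ∂_1: C_1 → C_0 maps an edge to its endpoints' difference, ∂[p,q] = q − p.
As a 5×10 matrix over Z this has rank 4, with invariant factors (1,1,1,1).

Boundary ∂_2: C_2 → C_1 sends each 2-simplex [p,q,r] to [q,r] − [p,r] + [p,q]. For instance
  ∂PST = ST − PT + PS,
  ∂PQT = QT − PT + PQ.
The 10×5 boundary matrix has rank 5 and Smith normal form diag(1,1,1,1,1).

Reading off H_k = ker ∂_k / im ∂_{k+1}:

  H_0: rank C_0 − rank ∂_1 = 5 − 4 = 1, and the invariant factors of ∂_1 are all 1, so H_0 ≅ Z.
  H_1: rank ker ∂_1 − rank ∂_2 = (10 − 4) − 5 = 1, and the invariant factors of ∂_2 are all 1, so H_1 ≅ Z.
  H_2: rank ker ∂_2 − rank ∂_3 = (5 − 5) − 0 = 0, and there is no ∂_3, so H_2 ≅ 0.

As a check, the Euler characteristic is 5 − 10 + 5 = 0, which agrees with 1 − 1 + 0 = 0.

H_0 ≅ Z,  H_1 ≅ Z,  H_2 = 0.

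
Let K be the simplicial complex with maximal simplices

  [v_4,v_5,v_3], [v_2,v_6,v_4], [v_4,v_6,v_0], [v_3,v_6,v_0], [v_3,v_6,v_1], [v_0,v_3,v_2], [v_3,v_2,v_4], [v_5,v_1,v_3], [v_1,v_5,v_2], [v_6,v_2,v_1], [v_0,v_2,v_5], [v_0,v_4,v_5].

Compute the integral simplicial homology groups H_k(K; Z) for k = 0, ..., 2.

We work with the vertex ordering v_0 < v_1 < v_2 < v_3 < v_4 < v_5 < v_6. The simplices of K, each written with vertices in increasing order, are:

  0-simplices (7): [v_0], [v_1], [v_2], [v_3], [v_4], [v_5], [v_6]
  1-simplices (18): (18 of them)
  2-simplices (12): (12 of them)

so the chain groups are C_0 ≅ Z^7, C_1 ≅ Z^18, C_2 ≅ Z^12.

Boundary ∂_1: C_1 → C_0 sends each edge [p,q] (with p < q) to q − p.
The 7×18 boundary matrix has rank 6 and Smith normal form diag(1,1,1,1,1,1).

∂_2: C_2 → C_1 maps a triangle to the signed sum of its edges. For instance
  ∂[v_2,v_3,v_4] = [v_3,v_4] − [v_2,v_4] + [v_2,v_3],
  ∂[v_0,v_3,v_6] = [v_3,v_6] − [v_0,v_6] + [v_0,v_3].
The resulting 18×12 matrix has rank 12, and its Smith normal form has invariant factors (1,1,1,1,1,1,1,1,1,1,1,2).

Reading off H_k = ker ∂_k / im ∂_{k+1}:

  H_0: rank C_0 − rank ∂_1 = 7 − 6 = 1, and the invariant factors of ∂_1 are all 1, so H_0 = Z.
  H_1: rank ker ∂_1 − rank ∂_2 = (18 − 6) − 12 = 0, and ∂_2 has invariant factor 2 > 1, so H_1 = Z/2.
  H_2: rank ker ∂_2 − rank ∂_3 = (12 − 12) − 0 = 0, and there is no ∂_3, so H_2 = 0.

As a check, the Euler characteristic is 7 − 18 + 12 = 1, which agrees with 1 − 0 + 0 = 1.

H_0 = Z,  H_1 = Z/2,  H_2 = 0.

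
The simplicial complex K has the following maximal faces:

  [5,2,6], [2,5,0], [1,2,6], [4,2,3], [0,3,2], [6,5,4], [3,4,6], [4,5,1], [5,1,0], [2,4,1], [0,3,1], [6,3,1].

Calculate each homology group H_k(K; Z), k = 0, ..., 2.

Fix the vertex order 0 < 1 < 2 < 3 < 4 < 5 < 6 and write every simplex with vertices in increasing order. Then dim K = 2 and the simplices of K are:

  0-simplices (7): [0], [1], [2], [3], [4], [5], [6]
  1-simplices (18): [0,1], [0,2], [0,3], [0,5], [1,2], [1,3], [1,4], [1,5], [1,6], [2,3], [2,4], [2,5], [2,6], [3,4], [3,6], [4,5], [4,6], [5,6]
  2-simplices (12): [0,1,3], [0,1,5], [0,2,3], [0,2,5], [1,2,4], [1,2,6], [1,3,6], [1,4,5], [2,3,4], [2,5,6], [3,4,6], [4,5,6]

Hence C_0 ≅ Z^7, C_1 ≅ Z^18, C_2 ≅ Z^12.

The boundary map ∂_1: C_1 → C_0 maps an edge to its endpoints' difference, ∂[p,q] = q − p.
As a 7×18 matrix over Z this has rank 6, with invariant factors (1,1,1,1,1,1).

∂_2: C_2 → C_1 maps a triangle to the signed sum of its edges. For instance
  ∂[2,3,4] = [3,4] − [2,4] + [2,3],
  ∂[0,2,5] = [2,5] − [0,5] + [0,2].
The 18×12 boundary matrix has rank 12 and Smith normal form diag(1,1,1,1,1,1,1,1,1,1,1,2).

Reading off H_k = ker ∂_k / im ∂_{k+1}:

  H_0: rank C_0 − rank ∂_1 = 7 − 6 = 1, and the invariant factors of ∂_1 are all 1, so H_0 ≅ Z.
  H_1: rank ker ∂_1 − rank ∂_2 = (18 − 6) − 12 = 0, and ∂_2 has invariant factor 2 > 1, so H_1 ≅ Z/2.
  H_2: rank ker ∂_2 − rank ∂_3 = (12 − 12) − 0 = 0, and there is no ∂_3, so H_2 ≅ 0.

As a check, the Euler characteristic is 7 − 18 + 12 = 1, which agrees with 1 − 0 + 0 = 1.

H_0 ≅ Z,  H_1 ≅ Z/2,  H_2 = 0.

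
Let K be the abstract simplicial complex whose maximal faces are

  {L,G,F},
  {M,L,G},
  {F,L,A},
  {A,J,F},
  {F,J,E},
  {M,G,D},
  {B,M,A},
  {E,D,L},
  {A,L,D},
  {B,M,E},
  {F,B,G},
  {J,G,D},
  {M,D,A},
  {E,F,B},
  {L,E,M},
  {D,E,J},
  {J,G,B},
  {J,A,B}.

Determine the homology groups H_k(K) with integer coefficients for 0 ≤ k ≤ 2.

We work with the vertex ordering A < B < D < E < F < G < J < L < M. The simplices of K, each written with vertices in increasing order, are:

  0-simplices (9): A, B, D, E, F, G, J, L, M
  1-simplices (27): AB, AD, AF, AJ, AL, AM, BE, BF, BG, BJ, BM, DE, DG, DJ, DL, DM, EF, EJ, EL, EM, FG, FJ, FL, GJ, GL, GM, LM
  2-simplices (18): ABJ, ABM, ADL, ADM, AFJ, AFL, BEF, BEM, BFG, BGJ, DEJ, DEL, DGJ, DGM, EFJ, ELM, FGL, GLM

Hence C_0 ≅ Z^9, C_1 ≅ Z^27, C_2 ≅ Z^18.

The boundary map ∂_1: C_1 → C_0 is given by ∂[p,q] = [q] − [p].
As a 9×27 matrix over Z this has rank 8, with invariant factors (1,1,1,1,1,1,1,1).

Boundary ∂_2: C_2 → C_1 acts by ∂[p,q,r] = [q,r] − [p,r] + [p,q]. For instance
  ∂BFG = FG − BG + BF,
  ∂BGJ = GJ − BJ + BG.
The resulting 27×18 matrix has rank 18, and its Smith normal form has invariant factors (1,1,1,1,1,1,1,1,1,1,1,1,1,1,1,1,1,2).

Computing H_k = (kernel of ∂_k) / (image of ∂_{k+1}):

  H_0: rank C_0 − rank ∂_1 = 9 − 8 = 1, and the invariant factors of ∂_1 are all 1, so H_0 ≅ Z.
  H_1: rank ker ∂_1 − rank ∂_2 = (27 − 8) − 18 = 1, and ∂_2 has invariant factor 2 > 1, so H_1 ≅ Z ⊕ Z/2.
  H_2: rank ker ∂_2 − rank ∂_3 = (18 − 18) − 0 = 0, and there is no ∂_3, so H_2 ≅ 0.

H_0 ≅ Z,  H_1 ≅ Z ⊕ Z/2,  H_2 = 0.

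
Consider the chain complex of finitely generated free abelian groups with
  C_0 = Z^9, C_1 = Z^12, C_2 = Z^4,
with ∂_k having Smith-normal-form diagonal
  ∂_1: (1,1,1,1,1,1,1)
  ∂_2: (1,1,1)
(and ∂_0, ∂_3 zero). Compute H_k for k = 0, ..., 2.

H_0: b_0 = 9 − 0 − 7 = 2; torsion from ∂_1 factors > 1: none. So H_0 ≅ Z^2.
H_1: b_1 = 12 − 7 − 3 = 2; torsion from ∂_2 factors > 1: none. So H_1 ≅ Z^2.
H_2: b_2 = 4 − 3 − 0 = 1; torsion from ∂_3 factors > 1: none. So H_2 ≅ Z.

H_0 ≅ Z^2,  H_1 ≅ Z^2,  H_2 ≅ Z.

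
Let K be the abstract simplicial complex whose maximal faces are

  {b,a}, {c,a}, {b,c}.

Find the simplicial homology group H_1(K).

H_1 ≅ Z.

K has 3 vertices, 3 edges.
rank ∂_1 = 2, rank ∂_2 = 0 ⇒ b_1 = 3 − 2 − 0 = 1. So H_1 = Z.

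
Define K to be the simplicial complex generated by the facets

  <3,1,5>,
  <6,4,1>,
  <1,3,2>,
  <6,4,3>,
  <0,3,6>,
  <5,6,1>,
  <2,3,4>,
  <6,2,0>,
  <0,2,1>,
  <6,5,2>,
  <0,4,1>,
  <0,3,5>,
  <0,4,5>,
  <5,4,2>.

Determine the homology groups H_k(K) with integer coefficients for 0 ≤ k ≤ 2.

K has 7 vertices, 21 edges, 14 triangles.
rank ∂_0 = 0, rank ∂_1 = 6 ⇒ b_0 = 7 − 0 − 6 = 1; all invariant factors of ∂_1 are 1 so no torsion. So H_0 ≅ Z.
rank ∂_1 = 6, rank ∂_2 = 13 ⇒ b_1 = 21 − 6 − 13 = 2; all invariant factors of ∂_2 are 1 so no torsion. So H_1 ≅ Z^2.
rank ∂_2 = 13, rank ∂_3 = 0 ⇒ b_2 = 14 − 13 − 0 = 1. So H_2 ≅ Z.

H_0 = Z,  H_1 = Z^2,  H_2 = Z.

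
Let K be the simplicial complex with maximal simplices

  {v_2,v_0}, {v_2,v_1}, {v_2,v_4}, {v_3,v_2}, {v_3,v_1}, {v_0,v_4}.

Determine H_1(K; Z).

H_1 = Z^2.

We work with the vertex ordering v_0 < v_1 < v_2 < v_3 < v_4. The simplices of K, each written with vertices in increasing order, are:

  0-simplices (5): [v_0], [v_1], [v_2], [v_3], [v_4]
  1-simplices (6): [v_0,v_2], [v_0,v_4], [v_1,v_2], [v_1,v_3], [v_2,v_3], [v_2,v_4]

giving chain groups C_0 ≅ Z^5, C_1 ≅ Z^6.

The boundary map ∂_1: C_1 → C_0 is given by ∂[p,q] = [q] − [p]. For instance
  ∂[v_0,v_4] = [v_4] − [v_0].
As a 5×6 matrix over Z this has rank 4, with invariant factors (1,1,1,1).

From H_k ≅ ker(∂_k) / im(∂_{k+1}) we obtain:

  H_1: rank ker ∂_1 − rank ∂_2 = (6 − 4) − 0 = 2, and there is no ∂_2, so H_1 ≅ Z^2.

(K is a triangulation of a wedge of 2 circles.)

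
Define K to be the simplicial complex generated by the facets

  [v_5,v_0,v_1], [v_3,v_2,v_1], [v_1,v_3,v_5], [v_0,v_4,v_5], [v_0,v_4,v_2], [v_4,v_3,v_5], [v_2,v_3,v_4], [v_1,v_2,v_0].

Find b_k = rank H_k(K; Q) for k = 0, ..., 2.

Take the total order v_0 < v_1 < v_2 < v_3 < v_4 < v_5 on the vertex set. Then K (dimension 2) consists of the simplices:

  0-simplices (6): [v_0], [v_1], [v_2], [v_3], [v_4], [v_5]
  1-simplices (12): [v_0,v_1], [v_0,v_2], [v_0,v_4], [v_0,v_5], [v_1,v_2], [v_1,v_3], [v_1,v_5], [v_2,v_3], [v_2,v_4], [v_3,v_4], [v_3,v_5], [v_4,v_5]
  2-simplices (8): [v_0,v_1,v_2], [v_0,v_1,v_5], [v_0,v_2,v_4], [v_0,v_4,v_5], [v_1,v_2,v_3], [v_1,v_3,v_5], [v_2,v_3,v_4], [v_3,v_4,v_5]

Hence C_0 ≅ Z^6, C_1 ≅ Z^12, C_2 ≅ Z^8.

∂_1: C_1 → C_0 maps an edge to its endpoints' difference, ∂[p,q] = q − p.
This gives a 6×12 integer matrix of rank 5; reducing to Smith normal form yields diagonal entries (1,1,1,1,1).

Boundary ∂_2: C_2 → C_1 maps a triangle to the signed sum of its edges. For instance
  ∂[v_0,v_1,v_5] = [v_1,v_5] − [v_0,v_5] + [v_0,v_1],
  ∂[v_3,v_4,v_5] = [v_4,v_5] − [v_3,v_5] + [v_3,v_4].
This gives a 12×8 integer matrix of rank 7; reducing to Smith normal form yields diagonal entries (1,1,1,1,1,1,1).

Computing H_k = (kernel of ∂_k) / (image of ∂_{k+1}):

  H_0: rank C_0 − rank ∂_1 = 6 − 5 = 1, and the invariant factors of ∂_1 are all 1, so H_0 = Z.
  H_1: rank ker ∂_1 − rank ∂_2 = (12 − 5) − 7 = 0, and the invariant factors of ∂_2 are all 1, so H_1 = 0.
  H_2: rank ker ∂_2 − rank ∂_3 = (8 − 7) − 0 = 1, and there is no ∂_3, so H_2 = Z.

(K is a triangulation of the 2-sphere S^2.)

Hence the Betti numbers are b_0 = 1, b_1 = 0, b_2 = 1.

b_0 = 1, b_1 = 0, b_2 = 1.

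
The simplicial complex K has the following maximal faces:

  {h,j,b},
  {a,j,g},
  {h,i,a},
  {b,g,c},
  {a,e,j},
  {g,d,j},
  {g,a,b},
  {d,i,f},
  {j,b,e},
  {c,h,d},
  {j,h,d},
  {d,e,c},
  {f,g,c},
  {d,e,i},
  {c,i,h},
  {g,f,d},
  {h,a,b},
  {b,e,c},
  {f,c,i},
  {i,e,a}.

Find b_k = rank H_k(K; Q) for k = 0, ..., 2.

b_0 = 1, b_1 = 1, b_2 = 0.

Take the total order a < b < c < d < e < f < g < h < i < j on the vertex set. Then K (dimension 2) consists of the simplices:

  0-simplices (10): a, b, c, d, e, f, g, h, i, j
  1-simplices (30): ab, ae, ag, ah, ai, aj, bc, be, bg, bh, bj, cd, ce, cf, cg, ch, ci, de, df, dg, dh, di, dj, ei, ej, fg, fi, gj, hi, hj
  2-simplices (20): abg, abh, aei, aej, agj, ahi, bce, bcg, bej, bhj, cde, cdh, cfg, cfi, chi, dei, dfg, dfi, dgj, dhj

Hence C_0 ≅ Z^10, C_1 ≅ Z^30, C_2 ≅ Z^20.

Boundary ∂_1: C_1 → C_0 sends each edge [p,q] (with p < q) to q − p. For instance
  ∂bh = h − b.
This gives a 10×30 integer matrix of rank 9; reducing to Smith normal form yields diagonal entries (1,1,1,1,1,1,1,1,1).

Boundary ∂_2: C_2 → C_1 sends each 2-simplex [p,q,r] to [q,r] − [p,r] + [p,q]. For instance
  ∂dfi = fi − di + df,
  ∂bhj = hj − bj + bh.
As a 30×20 matrix over Z this has rank 20, with invariant factors (1,1,1,1,1,1,1,1,1,1,1,1,1,1,1,1,1,1,1,2).

Reading off H_k = ker ∂_k / im ∂_{k+1}:

  H_0: rank C_0 − rank ∂_1 = 10 − 9 = 1, and the invariant factors of ∂_1 are all 1, so H_0 ≅ Z.
  H_1: rank ker ∂_1 − rank ∂_2 = (30 − 9) − 20 = 1, and ∂_2 has invariant factor 2 > 1, so H_1 ≅ Z × Z/2.
  H_2: rank ker ∂_2 − rank ∂_3 = (20 − 20) − 0 = 0, and there is no ∂_3, so H_2 ≅ 0.

(K is a triangulation of the Klein bottle.)

Hence the Betti numbers are b_0 = 1, b_1 = 1, b_2 = 0.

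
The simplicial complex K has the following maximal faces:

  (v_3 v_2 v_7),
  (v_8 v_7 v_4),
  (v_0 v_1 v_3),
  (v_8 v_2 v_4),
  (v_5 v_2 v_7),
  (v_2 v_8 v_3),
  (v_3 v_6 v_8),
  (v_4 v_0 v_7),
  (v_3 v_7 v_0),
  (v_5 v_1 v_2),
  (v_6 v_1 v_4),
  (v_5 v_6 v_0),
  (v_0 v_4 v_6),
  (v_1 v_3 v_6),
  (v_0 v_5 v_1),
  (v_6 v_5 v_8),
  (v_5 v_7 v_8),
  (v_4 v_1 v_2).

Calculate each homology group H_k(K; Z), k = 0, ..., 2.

Take the total order v_0 < v_1 < v_2 < v_3 < v_4 < v_5 < v_6 < v_7 < v_8 on the vertex set. Then K (dimension 2) consists of the simplices:

  0-simplices (9): [v_0], [v_1], [v_2], [v_3], [v_4], [v_5], [v_6], [v_7], [v_8]
  1-simplices (27): (27 of them)
  2-simplices (18): (18 of them)

so the chain groups are C_0 ≅ Z^9, C_1 ≅ Z^27, C_2 ≅ Z^18.

∂_1: C_1 → C_0 sends each edge [p,q] (with p < q) to q − p. For instance
  ∂[v_3,v_7] = [v_7] − [v_3].
This gives a 9×27 integer matrix of rank 8; reducing to Smith normal form yields diagonal entries (1,1,1,1,1,1,1,1).

Boundary ∂_2: C_2 → C_1 sends each 2-simplex [p,q,r] to [q,r] − [p,r] + [p,q]. For instance
  ∂[v_0,v_3,v_7] = [v_3,v_7] − [v_0,v_7] + [v_0,v_3],
  ∂[v_2,v_5,v_7] = [v_5,v_7] − [v_2,v_7] + [v_2,v_5].
The resulting 27×18 matrix has rank 18, and its Smith normal form has invariant factors (1,1,1,1,1,1,1,1,1,1,1,1,1,1,1,1,1,2).

Reading off H_k = ker ∂_k / im ∂_{k+1}:

  H_0: rank C_0 − rank ∂_1 = 9 − 8 = 1, and the invariant factors of ∂_1 are all 1, so H_0 ≅ Z.
  H_1: rank ker ∂_1 − rank ∂_2 = (27 − 8) − 18 = 1, and ∂_2 has invariant factor 2 > 1, so H_1 ≅ Z ⊕ Z_2.
  H_2: rank ker ∂_2 − rank ∂_3 = (18 − 18) − 0 = 0, and there is no ∂_3, so H_2 ≅ 0.

H_0 ≅ Z,  H_1 ≅ Z ⊕ Z_2,  H_2 = 0.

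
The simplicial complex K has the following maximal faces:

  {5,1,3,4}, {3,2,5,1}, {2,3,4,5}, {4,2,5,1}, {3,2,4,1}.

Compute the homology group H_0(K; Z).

H_0 = Z.

Take the total order 1 < 2 < 3 < 4 < 5 on the vertex set. Then K (dimension 3) consists of the simplices:

  0-simplices (5): [1], [2], [3], [4], [5]
  1-simplices (10): [1,2], [1,3], [1,4], [1,5], [2,3], [2,4], [2,5], [3,4], [3,5], [4,5]
  2-simplices (10): [1,2,3], [1,2,4], [1,2,5], [1,3,4], [1,3,5], [1,4,5], [2,3,4], [2,3,5], [2,4,5], [3,4,5]
  3-simplices (5): [1,2,3,4], [1,2,3,5], [1,2,4,5], [1,3,4,5], [2,3,4,5]

so the chain groups are C_0 ≅ Z^5, C_1 ≅ Z^10, C_2 ≅ Z^10, C_3 ≅ Z^5.

The boundary map ∂_1: C_1 → C_0 maps an edge to its endpoints' difference, ∂[p,q] = q − p.
The 5×10 boundary matrix has rank 4 and Smith normal form diag(1,1,1,1).

∂_2: C_2 → C_1 maps a triangle to the signed sum of its edges. For instance
  ∂[1,3,4] = [3,4] − [1,4] + [1,3],
  ∂[1,3,5] = [3,5] − [1,5] + [1,3].
This gives a 10×10 integer matrix of rank 6; reducing to Smith normal form yields diagonal entries (1,1,1,1,1,1).

∂_3: C_3 → C_2 sends each 3-simplex σ to the alternating sum Σ_i (−1)^i (σ with its i-th vertex removed). For instance
  ∂[1,2,3,4] = [2,3,4] − [1,3,4] + [1,2,4] − [1,2,3],
  ∂[2,3,4,5] = [3,4,5] − [2,4,5] + [2,3,5] − [2,3,4].
This gives a 10×5 integer matrix of rank 4; reducing to Smith normal form yields diagonal entries (1,1,1,1).

From H_k ≅ ker(∂_k) / im(∂_{k+1}) we obtain:

  H_0: rank C_0 − rank ∂_1 = 5 − 4 = 1, and the invariant factors of ∂_1 are all 1, so H_0 = Z.

(K is a triangulation of the 3-sphere S^3.)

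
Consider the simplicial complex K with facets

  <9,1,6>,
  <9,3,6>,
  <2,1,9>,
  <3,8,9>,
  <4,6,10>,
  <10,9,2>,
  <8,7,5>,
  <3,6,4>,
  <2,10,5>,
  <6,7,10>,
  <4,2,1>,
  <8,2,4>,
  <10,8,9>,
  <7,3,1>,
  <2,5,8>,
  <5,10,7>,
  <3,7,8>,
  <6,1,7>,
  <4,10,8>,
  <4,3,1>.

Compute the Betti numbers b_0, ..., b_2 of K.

K has 10 vertices, 30 edges, 20 triangles.
rank ∂_0 = 0, rank ∂_1 = 9 ⇒ b_0 = 10 − 0 − 9 = 1; all invariant factors of ∂_1 are 1 so no torsion. So H_0 ≅ Z.
rank ∂_1 = 9, rank ∂_2 = 20 ⇒ b_1 = 30 − 9 − 20 = 1; ∂_2 has invariant factor(s) [2] giving torsion. So H_1 ≅ Z ⊕ Z/2.
rank ∂_2 = 20, rank ∂_3 = 0 ⇒ b_2 = 20 − 20 − 0 = 0. So H_2 ≅ 0.

b_0 = 1, b_1 = 1, b_2 = 0.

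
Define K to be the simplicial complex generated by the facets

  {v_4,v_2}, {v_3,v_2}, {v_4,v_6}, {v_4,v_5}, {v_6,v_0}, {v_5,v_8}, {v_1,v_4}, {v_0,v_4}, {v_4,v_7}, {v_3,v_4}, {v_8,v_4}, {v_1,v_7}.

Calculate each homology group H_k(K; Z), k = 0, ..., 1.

H_0 = Z,  H_1 = Z^4.

Order the vertices as v_0 < v_1 < v_2 < v_3 < v_4 < v_5 < v_6 < v_7 < v_8. Listing each simplex with vertices in this order, K has dimension 1 with simplices:

  0-simplices (9): [v_0], [v_1], [v_2], [v_3], [v_4], [v_5], [v_6], [v_7], [v_8]
  1-simplices (12): [v_0,v_4], [v_0,v_6], [v_1,v_4], [v_1,v_7], [v_2,v_3], [v_2,v_4], [v_3,v_4], [v_4,v_5], [v_4,v_6], [v_4,v_7], [v_4,v_8], [v_5,v_8]

Hence C_0 ≅ Z^9, C_1 ≅ Z^12.

Boundary ∂_1: C_1 → C_0 maps an edge to its endpoints' difference, ∂[p,q] = q − p.
As a 9×12 matrix over Z this has rank 8, with invariant factors (1,1,1,1,1,1,1,1).

Computing H_k = (kernel of ∂_k) / (image of ∂_{k+1}):

  H_0: rank C_0 − rank ∂_1 = 9 − 8 = 1, and the invariant factors of ∂_1 are all 1, so H_0 ≅ Z.
  H_1: rank ker ∂_1 − rank ∂_2 = (12 − 8) − 0 = 4, and there is no ∂_2, so H_1 ≅ Z^4.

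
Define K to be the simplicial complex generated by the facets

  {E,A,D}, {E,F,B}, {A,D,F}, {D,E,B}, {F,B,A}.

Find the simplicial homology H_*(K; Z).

K has 5 vertices, 10 edges, 5 triangles.
rank ∂_0 = 0, rank ∂_1 = 4 ⇒ b_0 = 5 − 0 − 4 = 1; all invariant factors of ∂_1 are 1 so no torsion. So H_0 ≅ Z.
rank ∂_1 = 4, rank ∂_2 = 5 ⇒ b_1 = 10 − 4 − 5 = 1; all invariant factors of ∂_2 are 1 so no torsion. So H_1 ≅ Z.
rank ∂_2 = 5, rank ∂_3 = 0 ⇒ b_2 = 5 − 5 − 0 = 0. So H_2 ≅ 0.

H_0 ≅ Z,  H_1 ≅ Z,  H_2 = 0.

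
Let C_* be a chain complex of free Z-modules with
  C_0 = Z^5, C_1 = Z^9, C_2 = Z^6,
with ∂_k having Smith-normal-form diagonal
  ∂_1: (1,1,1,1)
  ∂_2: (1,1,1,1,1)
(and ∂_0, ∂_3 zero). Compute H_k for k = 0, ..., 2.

H_0 ≅ Z,  H_1 = 0,  H_2 ≅ Z.

H_0: b_0 = 5 − 0 − 4 = 1; torsion from ∂_1 factors > 1: none. So H_0 ≅ Z.
H_1: b_1 = 9 − 4 − 5 = 0; torsion from ∂_2 factors > 1: none. So H_1 ≅ 0.
H_2: b_2 = 6 − 5 − 0 = 1; torsion from ∂_3 factors > 1: none. So H_2 ≅ Z.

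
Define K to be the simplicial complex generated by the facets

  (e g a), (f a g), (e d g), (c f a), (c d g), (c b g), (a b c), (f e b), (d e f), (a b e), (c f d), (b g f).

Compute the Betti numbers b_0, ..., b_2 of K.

b_0 = 1, b_1 = 0, b_2 = 0.

Order the vertices as a < b < c < d < e < f < g. Listing each simplex with vertices in this order, K has dimension 2 with simplices:

  0-simplices (7): a, b, c, d, e, f, g
  1-simplices (18): ab, ac, ae, af, ag, bc, be, bf, bg, cd, cf, cg, de, df, dg, ef, eg, fg
  2-simplices (12): abc, abe, acf, aeg, afg, bcg, bef, bfg, cdf, cdg, def, deg

so the chain groups are C_0 ≅ Z^7, C_1 ≅ Z^18, C_2 ≅ Z^12.

Boundary ∂_1: C_1 → C_0 sends each edge [p,q] (with p < q) to q − p. For instance
  ∂ef = f − e.
As a 7×18 matrix over Z this has rank 6, with invariant factors (1,1,1,1,1,1).

The boundary map ∂_2: C_2 → C_1 acts by ∂[p,q,r] = [q,r] − [p,r] + [p,q]. For instance
  ∂cdf = df − cf + cd,
  ∂abc = bc − ac + ab.
The resulting 18×12 matrix has rank 12, and its Smith normal form has invariant factors (1,1,1,1,1,1,1,1,1,1,1,2).

Computing H_k = (kernel of ∂_k) / (image of ∂_{k+1}):

  H_0: rank C_0 − rank ∂_1 = 7 − 6 = 1, and the invariant factors of ∂_1 are all 1, so H_0 ≅ Z.
  H_1: rank ker ∂_1 − rank ∂_2 = (18 − 6) − 12 = 0, and ∂_2 has invariant factor 2 > 1, so H_1 ≅ Z_2.
  H_2: rank ker ∂_2 − rank ∂_3 = (12 − 12) − 0 = 0, and there is no ∂_3, so H_2 ≅ 0.

Hence the Betti numbers are b_0 = 1, b_1 = 0, b_2 = 0.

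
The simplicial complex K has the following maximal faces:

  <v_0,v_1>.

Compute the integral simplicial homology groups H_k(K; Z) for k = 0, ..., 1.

H_0 ≅ Z,  H_1 = 0.

Take the total order v_0 < v_1 on the vertex set. Then K (dimension 1) consists of the simplices:

  0-simplices (2): [v_0], [v_1]
  1-simplices (1): [v_0,v_1]

Hence C_0 ≅ Z^2, C_1 ≅ Z^1.

Boundary ∂_1: C_1 → C_0 sends each edge [p,q] (with p < q) to q − p.
The 2×1 boundary matrix has rank 1 and Smith normal form diag(1).

Computing H_k = (kernel of ∂_k) / (image of ∂_{k+1}):

  H_0: rank C_0 − rank ∂_1 = 2 − 1 = 1, and the invariant factors of ∂_1 are all 1, so H_0 ≅ Z.
  H_1: rank ker ∂_1 − rank ∂_2 = (1 − 1) − 0 = 0, and there is no ∂_2, so H_1 ≅ 0.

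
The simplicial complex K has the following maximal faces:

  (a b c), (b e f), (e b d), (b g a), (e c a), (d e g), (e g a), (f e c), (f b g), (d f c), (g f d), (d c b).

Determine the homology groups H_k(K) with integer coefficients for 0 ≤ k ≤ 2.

H_0 = Z,  H_1 = Z/2,  H_2 = 0.

Fix the vertex order a < b < c < d < e < f < g and write every simplex with vertices in increasing order. Then dim K = 2 and the simplices of K are:

  0-simplices (7): a, b, c, d, e, f, g
  1-simplices (18): ab, ac, ae, ag, bc, bd, be, bf, bg, cd, ce, cf, de, df, dg, ef, eg, fg
  2-simplices (12): abc, abg, ace, aeg, bcd, bde, bef, bfg, cdf, cef, deg, dfg

Hence C_0 ≅ Z^7, C_1 ≅ Z^18, C_2 ≅ Z^12.

Boundary ∂_1: C_1 → C_0 maps an edge to its endpoints' difference, ∂[p,q] = q − p.
The 7×18 boundary matrix has rank 6 and Smith normal form diag(1,1,1,1,1,1).

∂_2: C_2 → C_1 maps a triangle to the signed sum of its edges. For instance
  ∂bfg = fg − bg + bf,
  ∂aeg = eg − ag + ae.
The resulting 18×12 matrix has rank 12, and its Smith normal form has invariant factors (1,1,1,1,1,1,1,1,1,1,1,2).

Computing H_k = (kernel of ∂_k) / (image of ∂_{k+1}):

  H_0: rank C_0 − rank ∂_1 = 7 − 6 = 1, and the invariant factors of ∂_1 are all 1, so H_0 = Z.
  H_1: rank ker ∂_1 − rank ∂_2 = (18 − 6) − 12 = 0, and ∂_2 has invariant factor 2 > 1, so H_1 = Z/2.
  H_2: rank ker ∂_2 − rank ∂_3 = (12 − 12) − 0 = 0, and there is no ∂_3, so H_2 = 0.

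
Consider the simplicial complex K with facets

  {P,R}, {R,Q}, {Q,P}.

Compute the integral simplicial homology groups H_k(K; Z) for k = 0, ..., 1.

K has 3 vertices, 3 edges.
rank ∂_0 = 0, rank ∂_1 = 2 ⇒ b_0 = 3 − 0 − 2 = 1; all invariant factors of ∂_1 are 1 so no torsion. So H_0 ≅ Z.
rank ∂_1 = 2, rank ∂_2 = 0 ⇒ b_1 = 3 − 2 − 0 = 1. So H_1 ≅ Z.

H_0 ≅ Z,  H_1 ≅ Z.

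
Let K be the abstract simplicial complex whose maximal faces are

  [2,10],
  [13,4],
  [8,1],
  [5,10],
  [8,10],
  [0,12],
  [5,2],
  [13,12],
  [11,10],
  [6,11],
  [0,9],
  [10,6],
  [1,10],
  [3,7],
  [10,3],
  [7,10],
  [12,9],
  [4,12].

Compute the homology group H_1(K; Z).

H_1 ≅ Z^6.

We work with the vertex ordering 0 < 1 < 2 < 3 < 4 < 5 < 6 < 7 < 8 < 9 < 10 < 11 < 12 < 13. The simplices of K, each written with vertices in increasing order, are:

  0-simplices (14): [0], [1], [2], [3], [4], [5], [6], [7], [8], [9], [10], [11], [12], [13]
  1-simplices (18): [0,9], [0,12], [1,8], [1,10], [2,5], [2,10], [3,7], [3,10], [4,12], [4,13], [5,10], [6,10], [6,11], [7,10], [8,10], [9,12], [10,11], [12,13]

so the chain groups are C_0 ≅ Z^14, C_1 ≅ Z^18.

Boundary ∂_1: C_1 → C_0 is given by ∂[p,q] = [q] − [p].
The 14×18 boundary matrix has rank 12 and Smith normal form diag(1,1,1,1,1,1,1,1,1,1,1,1).

Now H_k = ker ∂_k / im ∂_{k+1}, so:

  H_1: rank ker ∂_1 − rank ∂_2 = (18 − 12) − 0 = 6, and there is no ∂_2, so H_1 = Z^6.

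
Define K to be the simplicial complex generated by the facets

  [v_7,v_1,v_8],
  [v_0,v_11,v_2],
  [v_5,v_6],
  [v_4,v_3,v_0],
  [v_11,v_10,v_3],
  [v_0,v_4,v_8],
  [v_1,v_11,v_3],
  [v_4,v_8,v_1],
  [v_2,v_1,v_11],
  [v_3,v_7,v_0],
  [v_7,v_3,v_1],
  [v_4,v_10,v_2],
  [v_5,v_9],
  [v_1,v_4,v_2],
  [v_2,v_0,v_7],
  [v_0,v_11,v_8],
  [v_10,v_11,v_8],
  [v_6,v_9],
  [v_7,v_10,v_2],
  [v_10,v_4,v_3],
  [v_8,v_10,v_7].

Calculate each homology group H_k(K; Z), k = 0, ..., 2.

We work with the vertex ordering v_0 < v_1 < v_2 < v_3 < v_4 < v_5 < v_6 < v_7 < v_8 < v_9 < v_10 < v_11. The simplices of K, each written with vertices in increasing order, are:

  0-simplices (12): [v_0], [v_1], [v_2], [v_3], [v_4], [v_5], [v_6], [v_7], [v_8], [v_9], [v_10], [v_11]
  1-simplices (30): (30 of them)
  2-simplices (18): (18 of them)

so the chain groups are C_0 ≅ Z^12, C_1 ≅ Z^30, C_2 ≅ Z^18.

Boundary ∂_1: C_1 → C_0 is given by ∂[p,q] = [q] − [p].
This gives a 12×30 integer matrix of rank 10; reducing to Smith normal form yields diagonal entries (1,1,1,1,1,1,1,1,1,1).

The boundary map ∂_2: C_2 → C_1 sends each 2-simplex [p,q,r] to [q,r] − [p,r] + [p,q]. For instance
  ∂[v_8,v_10,v_11] = [v_10,v_11] − [v_8,v_11] + [v_8,v_10],
  ∂[v_0,v_8,v_11] = [v_8,v_11] − [v_0,v_11] + [v_0,v_8].
The 30×18 boundary matrix has rank 17 and Smith normal form diag(1,1,1,1,1,1,1,1,1,1,1,1,1,1,1,1,1).

Now H_k = ker ∂_k / im ∂_{k+1}, so:

  H_0: rank C_0 − rank ∂_1 = 12 − 10 = 2, and the invariant factors of ∂_1 are all 1, so H_0 ≅ Z^2.
  H_1: rank ker ∂_1 − rank ∂_2 = (30 − 10) − 17 = 3, and the invariant factors of ∂_2 are all 1, so H_1 ≅ Z^3.
  H_2: rank ker ∂_2 − rank ∂_3 = (18 − 17) − 0 = 1, and there is no ∂_3, so H_2 ≅ Z.

As a check, the Euler characteristic is 12 − 30 + 18 = 0, which agrees with 2 − 3 + 1 = 0.
(K is a triangulation of the disjoint union of the circle S^1 and the torus T^2.)

H_0 ≅ Z^2,  H_1 ≅ Z^3,  H_2 ≅ Z.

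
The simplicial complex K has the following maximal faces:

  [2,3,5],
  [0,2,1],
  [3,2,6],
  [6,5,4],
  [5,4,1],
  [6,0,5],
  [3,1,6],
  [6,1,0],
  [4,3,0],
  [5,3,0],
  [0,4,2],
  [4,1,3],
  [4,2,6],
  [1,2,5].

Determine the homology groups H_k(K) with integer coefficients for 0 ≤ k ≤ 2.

K has 7 vertices, 21 edges, 14 triangles.
rank ∂_0 = 0, rank ∂_1 = 6 ⇒ b_0 = 7 − 0 − 6 = 1; all invariant factors of ∂_1 are 1 so no torsion. So H_0 = Z.
rank ∂_1 = 6, rank ∂_2 = 13 ⇒ b_1 = 21 − 6 − 13 = 2; all invariant factors of ∂_2 are 1 so no torsion. So H_1 = Z^2.
rank ∂_2 = 13, rank ∂_3 = 0 ⇒ b_2 = 14 − 13 − 0 = 1. So H_2 = Z.

H_0 = Z,  H_1 = Z^2,  H_2 = Z.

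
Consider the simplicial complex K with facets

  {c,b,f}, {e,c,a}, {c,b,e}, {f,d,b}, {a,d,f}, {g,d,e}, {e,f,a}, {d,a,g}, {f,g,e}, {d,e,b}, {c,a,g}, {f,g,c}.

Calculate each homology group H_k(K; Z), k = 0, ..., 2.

H_0 ≅ Z,  H_1 ≅ Z/2,  H_2 = 0.

We work with the vertex ordering a < b < c < d < e < f < g. The simplices of K, each written with vertices in increasing order, are:

  0-simplices (7): a, b, c, d, e, f, g
  1-simplices (18): ac, ad, ae, af, ag, bc, bd, be, bf, ce, cf, cg, de, df, dg, ef, eg, fg
  2-simplices (12): ace, acg, adf, adg, aef, bce, bcf, bde, bdf, cfg, deg, efg

Hence C_0 ≅ Z^7, C_1 ≅ Z^18, C_2 ≅ Z^12.

Boundary ∂_1: C_1 → C_0 maps an edge to its endpoints' difference, ∂[p,q] = q − p.
The 7×18 boundary matrix has rank 6 and Smith normal form diag(1,1,1,1,1,1).

Boundary ∂_2: C_2 → C_1 sends each 2-simplex [p,q,r] to [q,r] − [p,r] + [p,q]. For instance
  ∂bdf = df − bf + bd,
  ∂efg = fg − eg + ef.
The 18×12 boundary matrix has rank 12 and Smith normal form diag(1,1,1,1,1,1,1,1,1,1,1,2).

Now H_k = ker ∂_k / im ∂_{k+1}, so:

  H_0: rank C_0 − rank ∂_1 = 7 − 6 = 1, and the invariant factors of ∂_1 are all 1, so H_0 ≅ Z.
  H_1: rank ker ∂_1 − rank ∂_2 = (18 − 6) − 12 = 0, and ∂_2 has invariant factor 2 > 1, so H_1 ≅ Z/2.
  H_2: rank ker ∂_2 − rank ∂_3 = (12 − 12) − 0 = 0, and there is no ∂_3, so H_2 ≅ 0.

(K is a triangulation of the real projective plane RP^2.)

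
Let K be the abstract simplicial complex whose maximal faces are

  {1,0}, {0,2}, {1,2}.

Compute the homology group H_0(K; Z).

H_0 ≅ Z.

We work with the vertex ordering 0 < 1 < 2. The simplices of K, each written with vertices in increasing order, are:

  0-simplices (3): [0], [1], [2]
  1-simplices (3): [0,1], [0,2], [1,2]

giving chain groups C_0 ≅ Z^3, C_1 ≅ Z^3.

∂_1: C_1 → C_0 maps an edge to its endpoints' difference, ∂[p,q] = q − p.
As a 3×3 matrix over Z this has rank 2, with invariant factors (1,1).

Reading off H_k = ker ∂_k / im ∂_{k+1}:

  H_0: rank C_0 − rank ∂_1 = 3 − 2 = 1, and the invariant factors of ∂_1 are all 1, so H_0 = Z.

(K is a triangulation of the circle S^1.)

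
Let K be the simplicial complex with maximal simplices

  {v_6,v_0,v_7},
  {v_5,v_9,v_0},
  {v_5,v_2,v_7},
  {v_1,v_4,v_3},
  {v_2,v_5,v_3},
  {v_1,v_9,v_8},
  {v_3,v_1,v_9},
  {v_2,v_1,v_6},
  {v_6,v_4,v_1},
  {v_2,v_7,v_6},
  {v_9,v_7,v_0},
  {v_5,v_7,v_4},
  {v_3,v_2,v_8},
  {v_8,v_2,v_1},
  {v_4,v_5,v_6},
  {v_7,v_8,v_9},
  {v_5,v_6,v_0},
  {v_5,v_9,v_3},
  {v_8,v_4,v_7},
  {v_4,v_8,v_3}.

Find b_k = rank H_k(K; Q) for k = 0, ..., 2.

Take the total order v_0 < v_1 < v_2 < v_3 < v_4 < v_5 < v_6 < v_7 < v_8 < v_9 on the vertex set. Then K (dimension 2) consists of the simplices:

  0-simplices (10): [v_0], [v_1], [v_2], [v_3], [v_4], [v_5], [v_6], [v_7], [v_8], [v_9]
  1-simplices (30): (30 of them)
  2-simplices (20): (20 of them)

so the chain groups are C_0 ≅ Z^10, C_1 ≅ Z^30, C_2 ≅ Z^20.

∂_1: C_1 → C_0 sends each edge [p,q] (with p < q) to q − p.
The resulting 10×30 matrix has rank 9, and its Smith normal form has invariant factors (1,1,1,1,1,1,1,1,1).

The boundary map ∂_2: C_2 → C_1 maps a triangle to the signed sum of its edges. For instance
  ∂[v_3,v_5,v_9] = [v_5,v_9] − [v_3,v_9] + [v_3,v_5],
  ∂[v_1,v_8,v_9] = [v_8,v_9] − [v_1,v_9] + [v_1,v_8].
The resulting 30×20 matrix has rank 20, and its Smith normal form has invariant factors (1,1,1,1,1,1,1,1,1,1,1,1,1,1,1,1,1,1,1,2).

Now H_k = ker ∂_k / im ∂_{k+1}, so:

  H_0: rank C_0 − rank ∂_1 = 10 − 9 = 1, and the invariant factors of ∂_1 are all 1, so H_0 ≅ Z.
  H_1: rank ker ∂_1 − rank ∂_2 = (30 − 9) − 20 = 1, and ∂_2 has invariant factor 2 > 1, so H_1 ≅ Z × Z/2.
  H_2: rank ker ∂_2 − rank ∂_3 = (20 − 20) − 0 = 0, and there is no ∂_3, so H_2 ≅ 0.

(K is a triangulation of the Klein bottle.)

Hence the Betti numbers are b_0 = 1, b_1 = 1, b_2 = 0.

b_0 = 1, b_1 = 1, b_2 = 0.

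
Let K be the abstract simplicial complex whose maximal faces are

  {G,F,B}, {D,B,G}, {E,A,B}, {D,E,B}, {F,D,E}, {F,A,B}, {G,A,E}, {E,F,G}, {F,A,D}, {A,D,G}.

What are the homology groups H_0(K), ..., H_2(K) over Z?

Order the vertices as A < B < D < E < F < G. Listing each simplex with vertices in this order, K has dimension 2 with simplices:

  0-simplices (6): A, B, D, E, F, G
  1-simplices (15): AB, AD, AE, AF, AG, BD, BE, BF, BG, DE, DF, DG, EF, EG, FG
  2-simplices (10): ABE, ABF, ADF, ADG, AEG, BDE, BDG, BFG, DEF, EFG

giving chain groups C_0 ≅ Z^6, C_1 ≅ Z^15, C_2 ≅ Z^10.

The boundary map ∂_1: C_1 → C_0 sends each edge [p,q] (with p < q) to q − p. For instance
  ∂BE = E − B.
The resulting 6×15 matrix has rank 5, and its Smith normal form has invariant factors (1,1,1,1,1).

Boundary ∂_2: C_2 → C_1 maps a triangle to the signed sum of its edges. For instance
  ∂EFG = FG − EG + EF,
  ∂ADG = DG − AG + AD.
The 15×10 boundary matrix has rank 10 and Smith normal form diag(1,1,1,1,1,1,1,1,1,2).

From H_k ≅ ker(∂_k) / im(∂_{k+1}) we obtain:

  H_0: rank C_0 − rank ∂_1 = 6 − 5 = 1, and the invariant factors of ∂_1 are all 1, so H_0 = Z.
  H_1: rank ker ∂_1 − rank ∂_2 = (15 − 5) − 10 = 0, and ∂_2 has invariant factor 2 > 1, so H_1 = Z_2.
  H_2: rank ker ∂_2 − rank ∂_3 = (10 − 10) − 0 = 0, and there is no ∂_3, so H_2 = 0.

As a check, the Euler characteristic is 6 − 15 + 10 = 1, which agrees with 1 − 0 + 0 = 1.
(K is a triangulation of the real projective plane RP^2.)

H_0 ≅ Z,  H_1 ≅ Z_2,  H_2 = 0.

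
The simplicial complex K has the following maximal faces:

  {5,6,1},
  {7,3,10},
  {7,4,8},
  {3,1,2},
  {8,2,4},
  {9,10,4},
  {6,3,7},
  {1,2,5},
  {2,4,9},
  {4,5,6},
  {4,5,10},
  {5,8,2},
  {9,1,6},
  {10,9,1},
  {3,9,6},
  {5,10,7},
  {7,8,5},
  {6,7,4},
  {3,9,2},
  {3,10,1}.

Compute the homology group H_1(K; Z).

H_1 ≅ Z × Z/2.

We work with the vertex ordering 1 < 2 < 3 < 4 < 5 < 6 < 7 < 8 < 9 < 10. The simplices of K, each written with vertices in increasing order, are:

  0-simplices (10): [1], [2], [3], [4], [5], [6], [7], [8], [9], [10]
  1-simplices (30): (30 of them)
  2-simplices (20): (20 of them)

so the chain groups are C_0 ≅ Z^10, C_1 ≅ Z^30, C_2 ≅ Z^20.

∂_1: C_1 → C_0 maps an edge to its endpoints' difference, ∂[p,q] = q − p. For instance
  ∂[5,7] = [7] − [5].
This gives a 10×30 integer matrix of rank 9; reducing to Smith normal form yields diagonal entries (1,1,1,1,1,1,1,1,1).

∂_2: C_2 → C_1 acts by ∂[p,q,r] = [q,r] − [p,r] + [p,q]. For instance
  ∂[5,7,8] = [7,8] − [5,8] + [5,7],
  ∂[1,9,10] = [9,10] − [1,10] + [1,9].
This gives a 30×20 integer matrix of rank 20; reducing to Smith normal form yields diagonal entries (1,1,1,1,1,1,1,1,1,1,1,1,1,1,1,1,1,1,1,2).

From H_k ≅ ker(∂_k) / im(∂_{k+1}) we obtain:

  H_1: rank ker ∂_1 − rank ∂_2 = (30 − 9) − 20 = 1, and ∂_2 has invariant factor 2 > 1, so H_1 ≅ Z × Z/2.

(K is a triangulation of the Klein bottle.)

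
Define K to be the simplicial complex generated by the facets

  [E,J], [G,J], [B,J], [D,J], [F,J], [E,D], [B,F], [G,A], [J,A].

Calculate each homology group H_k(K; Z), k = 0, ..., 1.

H_0 ≅ Z,  H_1 ≅ Z^3.

K has 7 vertices, 9 edges.
rank ∂_0 = 0, rank ∂_1 = 6 ⇒ b_0 = 7 − 0 − 6 = 1; all invariant factors of ∂_1 are 1 so no torsion. So H_0 ≅ Z.
rank ∂_1 = 6, rank ∂_2 = 0 ⇒ b_1 = 9 − 6 − 0 = 3. So H_1 ≅ Z^3.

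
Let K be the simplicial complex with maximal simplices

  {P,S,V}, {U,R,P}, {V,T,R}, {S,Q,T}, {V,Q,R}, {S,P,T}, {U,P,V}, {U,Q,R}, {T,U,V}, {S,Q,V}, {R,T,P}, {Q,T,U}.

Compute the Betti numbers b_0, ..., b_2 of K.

b_0 = 1, b_1 = 0, b_2 = 0.

Take the total order P < Q < R < S < T < U < V on the vertex set. Then K (dimension 2) consists of the simplices:

  0-simplices (7): P, Q, R, S, T, U, V
  1-simplices (18): PR, PS, PT, PU, PV, QR, QS, QT, QU, QV, RT, RU, RV, ST, SV, TU, TV, UV
  2-simplices (12): PRT, PRU, PST, PSV, PUV, QRU, QRV, QST, QSV, QTU, RTV, TUV

giving chain groups C_0 ≅ Z^7, C_1 ≅ Z^18, C_2 ≅ Z^12.

∂_1: C_1 → C_0 sends each edge [p,q] (with p < q) to q − p. For instance
  ∂QT = T − Q.
The resulting 7×18 matrix has rank 6, and its Smith normal form has invariant factors (1,1,1,1,1,1).

The boundary map ∂_2: C_2 → C_1 acts by ∂[p,q,r] = [q,r] − [p,r] + [p,q]. For instance
  ∂PRT = RT − PT + PR,
  ∂PST = ST − PT + PS.
The 18×12 boundary matrix has rank 12 and Smith normal form diag(1,1,1,1,1,1,1,1,1,1,1,2).

Computing H_k = (kernel of ∂_k) / (image of ∂_{k+1}):

  H_0: rank C_0 − rank ∂_1 = 7 − 6 = 1, and the invariant factors of ∂_1 are all 1, so H_0 ≅ Z.
  H_1: rank ker ∂_1 − rank ∂_2 = (18 − 6) − 12 = 0, and ∂_2 has invariant factor 2 > 1, so H_1 ≅ Z/2Z.
  H_2: rank ker ∂_2 − rank ∂_3 = (12 − 12) − 0 = 0, and there is no ∂_3, so H_2 ≅ 0.

Hence the Betti numbers are b_0 = 1, b_1 = 0, b_2 = 0.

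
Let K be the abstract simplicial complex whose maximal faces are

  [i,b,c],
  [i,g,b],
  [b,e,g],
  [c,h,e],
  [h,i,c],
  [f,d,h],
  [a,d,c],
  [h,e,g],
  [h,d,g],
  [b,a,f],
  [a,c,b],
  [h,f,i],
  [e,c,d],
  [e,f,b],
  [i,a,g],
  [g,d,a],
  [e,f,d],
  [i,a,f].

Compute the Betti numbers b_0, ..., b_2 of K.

K has 9 vertices, 27 edges, 18 triangles.
rank ∂_0 = 0, rank ∂_1 = 8 ⇒ b_0 = 9 − 0 − 8 = 1; all invariant factors of ∂_1 are 1 so no torsion. So H_0 = Z.
rank ∂_1 = 8, rank ∂_2 = 18 ⇒ b_1 = 27 − 8 − 18 = 1; ∂_2 has invariant factor(s) [2] giving torsion. So H_1 = Z ⊕ Z/2Z.
rank ∂_2 = 18, rank ∂_3 = 0 ⇒ b_2 = 18 − 18 − 0 = 0. So H_2 = 0.

b_0 = 1, b_1 = 1, b_2 = 0.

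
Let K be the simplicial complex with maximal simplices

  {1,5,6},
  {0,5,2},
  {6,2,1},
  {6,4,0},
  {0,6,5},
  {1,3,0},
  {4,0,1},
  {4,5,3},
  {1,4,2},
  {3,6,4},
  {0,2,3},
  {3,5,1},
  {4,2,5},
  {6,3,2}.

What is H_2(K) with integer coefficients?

Take the total order 0 < 1 < 2 < 3 < 4 < 5 < 6 on the vertex set. Then K (dimension 2) consists of the simplices:

  0-simplices (7): [0], [1], [2], [3], [4], [5], [6]
  1-simplices (21): [0,1], [0,2], [0,3], [0,4], [0,5], [0,6], [1,2], [1,3], [1,4], [1,5], [1,6], [2,3], [2,4], [2,5], [2,6], [3,4], [3,5], [3,6], [4,5], [4,6], [5,6]
  2-simplices (14): [0,1,3], [0,1,4], [0,2,3], [0,2,5], [0,4,6], [0,5,6], [1,2,4], [1,2,6], [1,3,5], [1,5,6], [2,3,6], [2,4,5], [3,4,5], [3,4,6]

giving chain groups C_0 ≅ Z^7, C_1 ≅ Z^21, C_2 ≅ Z^14.

The boundary map ∂_1: C_1 → C_0 sends each edge [p,q] (with p < q) to q − p.
As a 7×21 matrix over Z this has rank 6, with invariant factors (1,1,1,1,1,1).

The boundary map ∂_2: C_2 → C_1 sends each 2-simplex [p,q,r] to [q,r] − [p,r] + [p,q]. For instance
  ∂[0,1,4] = [1,4] − [0,4] + [0,1],
  ∂[0,2,3] = [2,3] − [0,3] + [0,2].
This gives a 21×14 integer matrix of rank 13; reducing to Smith normal form yields diagonal entries (1,1,1,1,1,1,1,1,1,1,1,1,1).

From H_k ≅ ker(∂_k) / im(∂_{k+1}) we obtain:

  H_2: rank ker ∂_2 − rank ∂_3 = (14 − 13) − 0 = 1, and there is no ∂_3, so H_2 = Z.

(K is a triangulation of the torus T^2.)

H_2 = Z.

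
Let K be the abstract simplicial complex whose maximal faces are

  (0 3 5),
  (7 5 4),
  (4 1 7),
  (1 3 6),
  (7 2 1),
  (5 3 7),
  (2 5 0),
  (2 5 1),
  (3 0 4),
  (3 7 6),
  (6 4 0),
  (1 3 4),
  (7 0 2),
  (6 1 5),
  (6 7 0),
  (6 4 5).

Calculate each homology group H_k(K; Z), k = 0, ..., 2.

We work with the vertex ordering 0 < 1 < 2 < 3 < 4 < 5 < 6 < 7. The simplices of K, each written with vertices in increasing order, are:

  0-simplices (8): [0], [1], [2], [3], [4], [5], [6], [7]
  1-simplices (24): (24 of them)
  2-simplices (16): [0,2,5], [0,2,7], [0,3,4], [0,3,5], [0,4,6], [0,6,7], [1,2,5], [1,2,7], [1,3,4], [1,3,6], [1,4,7], [1,5,6], [3,5,7], [3,6,7], [4,5,6], [4,5,7]

so the chain groups are C_0 ≅ Z^8, C_1 ≅ Z^24, C_2 ≅ Z^16.

∂_1: C_1 → C_0 is given by ∂[p,q] = [q] − [p]. For instance
  ∂[3,6] = [6] − [3].
As a 8×24 matrix over Z this has rank 7, with invariant factors (1,1,1,1,1,1,1).

Boundary ∂_2: C_2 → C_1 sends each 2-simplex [p,q,r] to [q,r] − [p,r] + [p,q]. For instance
  ∂[3,6,7] = [6,7] − [3,7] + [3,6],
  ∂[1,3,4] = [3,4] − [1,4] + [1,3].
As a 24×16 matrix over Z this has rank 15, with invariant factors (1,1,1,1,1,1,1,1,1,1,1,1,1,1,1).

Reading off H_k = ker ∂_k / im ∂_{k+1}:

  H_0: rank C_0 − rank ∂_1 = 8 − 7 = 1, and the invariant factors of ∂_1 are all 1, so H_0 = Z.
  H_1: rank ker ∂_1 − rank ∂_2 = (24 − 7) − 15 = 2, and the invariant factors of ∂_2 are all 1, so H_1 = Z^2.
  H_2: rank ker ∂_2 − rank ∂_3 = (16 − 15) − 0 = 1, and there is no ∂_3, so H_2 = Z.

As a check, the Euler characteristic is 8 − 24 + 16 = 0, which agrees with 1 − 2 + 1 = 0.

H_0 = Z,  H_1 = Z^2,  H_2 = Z.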